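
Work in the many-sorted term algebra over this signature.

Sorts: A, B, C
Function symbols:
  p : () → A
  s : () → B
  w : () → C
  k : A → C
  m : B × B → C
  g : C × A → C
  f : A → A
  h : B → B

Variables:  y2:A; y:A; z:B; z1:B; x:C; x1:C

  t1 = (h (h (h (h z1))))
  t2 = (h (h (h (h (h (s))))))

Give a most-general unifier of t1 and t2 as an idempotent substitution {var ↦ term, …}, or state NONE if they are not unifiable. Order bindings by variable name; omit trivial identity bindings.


{z1 ↦ (h (s))}


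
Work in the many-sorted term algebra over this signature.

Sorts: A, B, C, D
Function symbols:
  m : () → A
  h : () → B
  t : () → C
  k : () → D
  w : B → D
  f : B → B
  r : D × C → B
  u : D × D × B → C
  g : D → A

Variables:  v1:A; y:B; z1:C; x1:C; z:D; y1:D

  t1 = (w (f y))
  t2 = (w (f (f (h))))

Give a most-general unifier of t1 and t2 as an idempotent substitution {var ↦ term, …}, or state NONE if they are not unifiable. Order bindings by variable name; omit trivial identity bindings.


{y ↦ (f (h))}


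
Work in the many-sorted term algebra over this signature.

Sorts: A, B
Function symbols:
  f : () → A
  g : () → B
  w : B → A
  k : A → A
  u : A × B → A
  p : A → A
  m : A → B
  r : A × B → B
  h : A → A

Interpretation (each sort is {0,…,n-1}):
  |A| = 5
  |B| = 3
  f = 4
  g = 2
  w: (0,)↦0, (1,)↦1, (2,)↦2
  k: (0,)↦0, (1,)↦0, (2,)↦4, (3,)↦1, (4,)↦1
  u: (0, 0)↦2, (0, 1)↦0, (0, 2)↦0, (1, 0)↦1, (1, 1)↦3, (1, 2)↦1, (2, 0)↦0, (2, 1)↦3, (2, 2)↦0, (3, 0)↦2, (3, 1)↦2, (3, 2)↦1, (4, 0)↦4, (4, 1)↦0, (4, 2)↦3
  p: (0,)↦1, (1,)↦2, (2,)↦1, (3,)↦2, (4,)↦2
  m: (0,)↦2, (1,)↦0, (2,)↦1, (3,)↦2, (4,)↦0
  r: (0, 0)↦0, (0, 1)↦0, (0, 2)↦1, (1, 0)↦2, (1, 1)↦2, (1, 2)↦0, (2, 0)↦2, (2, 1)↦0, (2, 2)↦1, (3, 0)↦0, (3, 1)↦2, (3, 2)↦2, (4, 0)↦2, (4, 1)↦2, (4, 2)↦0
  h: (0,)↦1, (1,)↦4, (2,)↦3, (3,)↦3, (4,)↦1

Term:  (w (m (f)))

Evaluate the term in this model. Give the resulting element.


value = 0

  f = 4
  (m (f)) = m(4,) = 0
  (w (m (f))) = w(0,) = 0


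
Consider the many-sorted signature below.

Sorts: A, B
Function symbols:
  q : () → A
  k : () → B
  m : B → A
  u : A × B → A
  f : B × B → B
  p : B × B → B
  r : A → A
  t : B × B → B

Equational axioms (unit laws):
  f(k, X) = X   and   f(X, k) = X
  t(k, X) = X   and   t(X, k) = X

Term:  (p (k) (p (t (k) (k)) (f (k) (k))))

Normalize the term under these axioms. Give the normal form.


1. (p (k) (p (t (k) (k)) (f (k) (k))))  →  (p (k) (p (k) (f (k) (k))))
2. (p (k) (p (k) (f (k) (k))))  →  (p (k) (p (k) (k)))

normal form = (p (k) (p (k) (k)))


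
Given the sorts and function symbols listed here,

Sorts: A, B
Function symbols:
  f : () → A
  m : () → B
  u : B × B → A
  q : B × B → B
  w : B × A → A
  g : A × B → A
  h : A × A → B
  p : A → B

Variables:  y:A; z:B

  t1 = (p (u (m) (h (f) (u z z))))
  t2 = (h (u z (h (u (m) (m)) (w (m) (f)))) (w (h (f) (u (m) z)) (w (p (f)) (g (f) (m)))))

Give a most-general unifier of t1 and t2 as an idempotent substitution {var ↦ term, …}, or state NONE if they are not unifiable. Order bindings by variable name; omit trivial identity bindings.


NONE (not unifiable)

head clash or occurs-check failure — not unifiable


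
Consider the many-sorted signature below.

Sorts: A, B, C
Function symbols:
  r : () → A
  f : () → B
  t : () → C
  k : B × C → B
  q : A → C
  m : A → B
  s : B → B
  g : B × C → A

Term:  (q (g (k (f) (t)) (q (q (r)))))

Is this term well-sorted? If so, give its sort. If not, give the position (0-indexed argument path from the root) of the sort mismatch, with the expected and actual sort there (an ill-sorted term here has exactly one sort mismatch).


      (f) : B
      (t) : C
    (k (f) (t)) : B
        (r) : A
      (q (r)) : C
    (q (q (r))) : ✗ arg 0 at [0, 1, 0] has sort C, expected A

ill-sorted at position [0, 1, 0]: expected A, got C


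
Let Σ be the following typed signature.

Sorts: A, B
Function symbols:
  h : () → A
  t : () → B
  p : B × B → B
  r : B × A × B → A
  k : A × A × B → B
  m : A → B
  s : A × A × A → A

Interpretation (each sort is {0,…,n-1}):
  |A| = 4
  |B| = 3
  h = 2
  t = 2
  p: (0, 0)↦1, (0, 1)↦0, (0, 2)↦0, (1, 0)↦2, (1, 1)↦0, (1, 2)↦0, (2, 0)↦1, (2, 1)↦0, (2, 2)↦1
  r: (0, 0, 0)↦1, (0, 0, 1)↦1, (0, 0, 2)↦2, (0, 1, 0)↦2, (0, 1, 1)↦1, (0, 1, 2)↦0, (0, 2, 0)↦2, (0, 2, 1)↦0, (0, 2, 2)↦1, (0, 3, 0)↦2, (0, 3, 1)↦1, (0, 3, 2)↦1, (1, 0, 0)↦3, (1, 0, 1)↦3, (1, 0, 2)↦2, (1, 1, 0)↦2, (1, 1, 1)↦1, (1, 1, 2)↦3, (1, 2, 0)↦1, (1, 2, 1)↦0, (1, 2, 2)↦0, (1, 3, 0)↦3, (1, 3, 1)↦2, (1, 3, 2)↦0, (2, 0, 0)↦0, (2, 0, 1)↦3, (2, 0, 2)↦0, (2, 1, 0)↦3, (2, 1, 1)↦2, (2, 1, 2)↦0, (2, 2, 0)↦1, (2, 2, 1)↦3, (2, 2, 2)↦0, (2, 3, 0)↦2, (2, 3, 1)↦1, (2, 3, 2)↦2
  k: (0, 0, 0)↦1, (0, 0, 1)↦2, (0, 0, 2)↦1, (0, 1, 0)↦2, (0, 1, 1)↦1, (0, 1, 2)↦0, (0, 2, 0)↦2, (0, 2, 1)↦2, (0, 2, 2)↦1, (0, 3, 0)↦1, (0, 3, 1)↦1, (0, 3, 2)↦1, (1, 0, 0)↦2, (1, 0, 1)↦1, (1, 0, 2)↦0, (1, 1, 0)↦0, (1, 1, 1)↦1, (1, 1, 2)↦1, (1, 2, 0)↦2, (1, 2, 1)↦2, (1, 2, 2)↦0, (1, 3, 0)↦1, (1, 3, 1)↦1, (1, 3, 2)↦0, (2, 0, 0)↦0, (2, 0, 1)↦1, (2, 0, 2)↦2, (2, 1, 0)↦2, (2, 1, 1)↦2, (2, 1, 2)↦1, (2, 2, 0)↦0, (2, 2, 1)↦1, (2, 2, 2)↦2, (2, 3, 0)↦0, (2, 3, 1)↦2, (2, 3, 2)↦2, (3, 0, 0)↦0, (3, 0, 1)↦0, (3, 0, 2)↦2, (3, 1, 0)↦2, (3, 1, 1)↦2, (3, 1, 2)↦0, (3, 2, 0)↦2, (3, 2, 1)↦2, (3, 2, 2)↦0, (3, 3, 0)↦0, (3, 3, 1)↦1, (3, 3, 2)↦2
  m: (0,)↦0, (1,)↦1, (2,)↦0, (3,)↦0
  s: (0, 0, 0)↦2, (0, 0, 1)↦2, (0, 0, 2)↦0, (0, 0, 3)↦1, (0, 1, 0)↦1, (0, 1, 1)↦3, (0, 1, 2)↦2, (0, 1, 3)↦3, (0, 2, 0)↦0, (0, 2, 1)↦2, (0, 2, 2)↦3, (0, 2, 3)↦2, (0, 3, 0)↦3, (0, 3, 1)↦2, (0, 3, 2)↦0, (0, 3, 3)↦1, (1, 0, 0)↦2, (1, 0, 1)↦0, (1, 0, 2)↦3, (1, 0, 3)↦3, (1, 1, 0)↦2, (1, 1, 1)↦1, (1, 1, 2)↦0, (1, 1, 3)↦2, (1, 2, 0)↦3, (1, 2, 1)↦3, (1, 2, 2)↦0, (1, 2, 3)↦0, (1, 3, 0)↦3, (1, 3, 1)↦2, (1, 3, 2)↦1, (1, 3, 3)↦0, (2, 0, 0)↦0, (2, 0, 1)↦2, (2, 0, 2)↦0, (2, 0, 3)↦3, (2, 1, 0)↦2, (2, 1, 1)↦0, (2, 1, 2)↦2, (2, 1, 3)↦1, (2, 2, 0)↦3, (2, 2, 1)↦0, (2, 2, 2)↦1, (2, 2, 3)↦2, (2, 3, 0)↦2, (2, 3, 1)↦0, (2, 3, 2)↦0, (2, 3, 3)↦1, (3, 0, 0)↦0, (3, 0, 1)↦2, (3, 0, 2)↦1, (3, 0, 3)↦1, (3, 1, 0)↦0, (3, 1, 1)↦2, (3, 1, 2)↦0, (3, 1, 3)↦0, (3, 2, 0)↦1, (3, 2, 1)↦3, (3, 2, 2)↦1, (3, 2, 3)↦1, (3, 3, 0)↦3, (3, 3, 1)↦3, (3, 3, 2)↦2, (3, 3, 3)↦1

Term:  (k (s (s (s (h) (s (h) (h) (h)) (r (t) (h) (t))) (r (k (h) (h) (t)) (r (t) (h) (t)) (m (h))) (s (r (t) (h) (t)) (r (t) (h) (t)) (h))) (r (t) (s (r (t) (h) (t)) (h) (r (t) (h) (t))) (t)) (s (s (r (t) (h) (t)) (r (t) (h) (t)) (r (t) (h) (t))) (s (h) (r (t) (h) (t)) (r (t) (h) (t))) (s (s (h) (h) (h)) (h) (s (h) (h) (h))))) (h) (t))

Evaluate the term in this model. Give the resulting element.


value = 0

  h = 2
  h = 2
  h = 2
  h = 2
  (s (h) (h) (h)) = s(2, 2, 2) = 1
  t = 2
  h = 2
  t = 2
  (r (t) (h) (t)) = r(2, 2, 2) = 0
  (s (h) (s (h) (h) (h)) (r (t) (h) (t))) = s(2, 1, 0) = 2
  h = 2
  h = 2
  t = 2
  (k (h) (h) (t)) = k(2, 2, 2) = 2
  t = 2
  h = 2
  t = 2
  (r (t) (h) (t)) = r(2, 2, 2) = 0
  h = 2
  (m (h)) = m(2,) = 0
  (r (k (h) (h) (t)) (r (t) (h) (t)) (m (h))) = r(2, 0, 0) = 0
  t = 2
  h = 2
  t = 2
  (r (t) (h) (t)) = r(2, 2, 2) = 0
  t = 2
  h = 2
  t = 2
  (r (t) (h) (t)) = r(2, 2, 2) = 0
  h = 2
  (s (r (t) (h) (t)) (r (t) (h) (t)) (h)) = s(0, 0, 2) = 0
  (s (s (h) (s (h) (h) (h)) (r (t) (h) (t))) (r (k (h) (h) (t)) (r (t) (h) (t)) (m (h))) (s (r (t) (h) (t)) (r (t) (h) (t)) (h))) = s(2, 0, 0) = 0
  t = 2
  t = 2
  h = 2
  t = 2
  (r (t) (h) (t)) = r(2, 2, 2) = 0
  h = 2
  t = 2
  h = 2
  t = 2
  (r (t) (h) (t)) = r(2, 2, 2) = 0
  (s (r (t) (h) (t)) (h) (r (t) (h) (t))) = s(0, 2, 0) = 0
  t = 2
  (r (t) (s (r (t) (h) (t)) (h) (r (t) (h) (t))) (t)) = r(2, 0, 2) = 0
  t = 2
  h = 2
  t = 2
  (r (t) (h) (t)) = r(2, 2, 2) = 0
  t = 2
  h = 2
  t = 2
  (r (t) (h) (t)) = r(2, 2, 2) = 0
  t = 2
  h = 2
  t = 2
  (r (t) (h) (t)) = r(2, 2, 2) = 0
  (s (r (t) (h) (t)) (r (t) (h) (t)) (r (t) (h) (t))) = s(0, 0, 0) = 2
  h = 2
  t = 2
  h = 2
  t = 2
  (r (t) (h) (t)) = r(2, 2, 2) = 0
  t = 2
  h = 2
  t = 2
  (r (t) (h) (t)) = r(2, 2, 2) = 0
  (s (h) (r (t) (h) (t)) (r (t) (h) (t))) = s(2, 0, 0) = 0
  h = 2
  h = 2
  h = 2
  (s (h) (h) (h)) = s(2, 2, 2) = 1
  h = 2
  h = 2
  h = 2
  h = 2
  (s (h) (h) (h)) = s(2, 2, 2) = 1
  (s (s (h) (h) (h)) (h) (s (h) (h) (h))) = s(1, 2, 1) = 3
  (s (s (r (t) (h) (t)) (r (t) (h) (t)) (r (t) (h) (t))) (s (h) (r (t) (h) (t)) (r (t) (h) (t))) (s (s (h) (h) (h)) (h) (s (h) (h) (h)))) = s(2, 0, 3) = 3
  (s (s (s (h) (s (h) (h) (h)) (r (t) (h) (t))) (r (k (h) (h) (t)) (r (t) (h) (t)) (m (h))) (s (r (t) (h) (t)) (r (t) (h) (t)) (h))) (r (t) (s (r (t) (h) (t)) (h) (r (t) (h) (t))) (t)) (s (s (r (t) (h) (t)) (r (t) (h) (t)) (r (t) (h) (t))) (s (h) (r (t) (h) (t)) (r (t) (h) (t))) (s (s (h) (h) (h)) (h) (s (h) (h) (h))))) = s(0, 0, 3) = 1
  h = 2
  t = 2
  (k (s (s (s (h) (s (h) (h) (h)) (r (t) (h) (t))) (r (k (h) (h) (t)) (r (t) (h) (t)) (m (h))) (s (r (t) (h) (t)) (r (t) (h) (t)) (h))) (r (t) (s (r (t) (h) (t)) (h) (r (t) (h) (t))) (t)) (s (s (r (t) (h) (t)) (r (t) (h) (t)) (r (t) (h) (t))) (s (h) (r (t) (h) (t)) (r (t) (h) (t))) (s (s (h) (h) (h)) (h) (s (h) (h) (h))))) (h) (t)) = k(1, 2, 2) = 0


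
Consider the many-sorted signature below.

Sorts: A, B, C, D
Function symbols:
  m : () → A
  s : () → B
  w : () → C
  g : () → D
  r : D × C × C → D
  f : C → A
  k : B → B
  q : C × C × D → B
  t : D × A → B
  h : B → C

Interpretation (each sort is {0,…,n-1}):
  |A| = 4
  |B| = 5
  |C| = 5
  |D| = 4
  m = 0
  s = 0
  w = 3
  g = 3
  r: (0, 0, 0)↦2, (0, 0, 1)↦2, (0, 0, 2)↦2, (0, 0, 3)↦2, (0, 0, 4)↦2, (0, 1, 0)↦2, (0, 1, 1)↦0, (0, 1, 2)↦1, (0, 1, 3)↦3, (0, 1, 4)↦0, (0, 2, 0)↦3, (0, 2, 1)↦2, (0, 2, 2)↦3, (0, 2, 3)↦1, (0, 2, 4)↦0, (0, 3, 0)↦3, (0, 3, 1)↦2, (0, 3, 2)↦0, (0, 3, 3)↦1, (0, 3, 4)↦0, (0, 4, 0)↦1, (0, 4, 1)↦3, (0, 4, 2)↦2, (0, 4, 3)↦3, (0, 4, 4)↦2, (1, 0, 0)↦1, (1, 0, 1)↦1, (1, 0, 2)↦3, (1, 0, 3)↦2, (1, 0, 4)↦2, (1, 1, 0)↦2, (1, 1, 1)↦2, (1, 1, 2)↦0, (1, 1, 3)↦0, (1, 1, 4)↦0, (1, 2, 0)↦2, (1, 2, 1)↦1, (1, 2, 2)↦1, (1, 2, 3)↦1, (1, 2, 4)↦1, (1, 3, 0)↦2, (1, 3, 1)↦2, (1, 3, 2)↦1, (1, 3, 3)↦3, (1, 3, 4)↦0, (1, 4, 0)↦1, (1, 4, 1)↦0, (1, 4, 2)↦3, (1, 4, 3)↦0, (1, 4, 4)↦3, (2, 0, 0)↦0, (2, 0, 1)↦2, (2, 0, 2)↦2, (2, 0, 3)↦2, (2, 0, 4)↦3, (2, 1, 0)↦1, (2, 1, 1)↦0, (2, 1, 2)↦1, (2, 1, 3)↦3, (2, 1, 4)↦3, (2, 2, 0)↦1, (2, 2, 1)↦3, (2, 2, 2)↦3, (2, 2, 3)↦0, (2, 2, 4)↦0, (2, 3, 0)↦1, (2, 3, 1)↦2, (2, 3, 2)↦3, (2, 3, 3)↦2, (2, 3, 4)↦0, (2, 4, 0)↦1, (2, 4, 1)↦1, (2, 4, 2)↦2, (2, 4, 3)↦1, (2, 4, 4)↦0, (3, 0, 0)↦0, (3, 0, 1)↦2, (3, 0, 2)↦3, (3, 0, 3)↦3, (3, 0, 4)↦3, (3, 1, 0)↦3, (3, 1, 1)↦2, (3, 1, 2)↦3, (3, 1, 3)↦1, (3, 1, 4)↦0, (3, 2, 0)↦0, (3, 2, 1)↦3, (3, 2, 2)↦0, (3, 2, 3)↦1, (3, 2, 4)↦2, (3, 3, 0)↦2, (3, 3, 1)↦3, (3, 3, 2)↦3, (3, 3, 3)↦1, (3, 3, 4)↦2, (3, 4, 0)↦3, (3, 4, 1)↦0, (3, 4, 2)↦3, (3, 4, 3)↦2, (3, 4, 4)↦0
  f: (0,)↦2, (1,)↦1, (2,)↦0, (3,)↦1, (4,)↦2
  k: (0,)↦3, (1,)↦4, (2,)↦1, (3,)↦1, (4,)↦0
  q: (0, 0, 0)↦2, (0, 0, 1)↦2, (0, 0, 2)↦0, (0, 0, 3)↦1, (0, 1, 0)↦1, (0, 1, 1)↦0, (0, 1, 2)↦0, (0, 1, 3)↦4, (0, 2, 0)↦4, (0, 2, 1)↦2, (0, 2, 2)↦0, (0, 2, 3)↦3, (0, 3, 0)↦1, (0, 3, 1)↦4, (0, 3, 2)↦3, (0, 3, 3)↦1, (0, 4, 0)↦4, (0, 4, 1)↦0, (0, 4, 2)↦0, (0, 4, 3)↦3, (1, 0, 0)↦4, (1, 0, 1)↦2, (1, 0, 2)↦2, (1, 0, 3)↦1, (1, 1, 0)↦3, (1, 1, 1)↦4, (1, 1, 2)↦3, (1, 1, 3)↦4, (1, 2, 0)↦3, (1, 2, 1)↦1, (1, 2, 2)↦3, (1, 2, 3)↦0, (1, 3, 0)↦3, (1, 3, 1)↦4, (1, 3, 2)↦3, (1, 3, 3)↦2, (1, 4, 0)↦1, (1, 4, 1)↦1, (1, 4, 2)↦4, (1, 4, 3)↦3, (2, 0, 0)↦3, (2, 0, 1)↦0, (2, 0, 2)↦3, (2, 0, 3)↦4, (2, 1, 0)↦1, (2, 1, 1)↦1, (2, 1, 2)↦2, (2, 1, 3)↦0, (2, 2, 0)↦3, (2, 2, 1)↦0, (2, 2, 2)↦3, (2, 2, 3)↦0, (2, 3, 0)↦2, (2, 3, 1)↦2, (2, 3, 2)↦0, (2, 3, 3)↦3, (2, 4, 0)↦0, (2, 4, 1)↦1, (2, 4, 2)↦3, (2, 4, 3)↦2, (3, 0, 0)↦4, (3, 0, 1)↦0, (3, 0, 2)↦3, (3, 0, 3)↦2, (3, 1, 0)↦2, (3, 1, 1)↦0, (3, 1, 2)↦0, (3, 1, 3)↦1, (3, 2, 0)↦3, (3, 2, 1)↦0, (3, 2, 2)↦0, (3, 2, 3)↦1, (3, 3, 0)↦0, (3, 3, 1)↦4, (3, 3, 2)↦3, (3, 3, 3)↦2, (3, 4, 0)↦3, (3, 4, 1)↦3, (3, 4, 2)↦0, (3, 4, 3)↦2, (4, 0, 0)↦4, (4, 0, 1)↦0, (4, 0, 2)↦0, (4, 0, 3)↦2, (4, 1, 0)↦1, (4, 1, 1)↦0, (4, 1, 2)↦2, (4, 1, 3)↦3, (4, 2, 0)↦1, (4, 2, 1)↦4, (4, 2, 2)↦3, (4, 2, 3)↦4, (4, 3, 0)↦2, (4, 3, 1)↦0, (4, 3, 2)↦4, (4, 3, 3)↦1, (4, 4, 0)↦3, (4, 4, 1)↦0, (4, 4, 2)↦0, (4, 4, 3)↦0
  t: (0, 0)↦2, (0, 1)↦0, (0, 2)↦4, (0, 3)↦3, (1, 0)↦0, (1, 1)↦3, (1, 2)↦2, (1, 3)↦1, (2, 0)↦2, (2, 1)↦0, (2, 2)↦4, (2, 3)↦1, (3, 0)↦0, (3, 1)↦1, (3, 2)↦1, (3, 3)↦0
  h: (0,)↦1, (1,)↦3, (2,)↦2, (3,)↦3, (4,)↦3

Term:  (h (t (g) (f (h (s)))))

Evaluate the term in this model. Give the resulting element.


  g = 3
  s = 0
  (h (s)) = h(0,) = 1
  (f (h (s))) = f(1,) = 1
  (t (g) (f (h (s)))) = t(3, 1) = 1
  (h (t (g) (f (h (s))))) = h(1,) = 3

value = 3


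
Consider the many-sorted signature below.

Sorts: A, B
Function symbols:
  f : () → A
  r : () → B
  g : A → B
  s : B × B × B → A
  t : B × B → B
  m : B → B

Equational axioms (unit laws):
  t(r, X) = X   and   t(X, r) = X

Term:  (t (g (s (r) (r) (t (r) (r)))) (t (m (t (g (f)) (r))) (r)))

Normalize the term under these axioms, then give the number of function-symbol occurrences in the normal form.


size = 9

1. (t (g (s (r) (r) (t (r) (r)))) (t (m (t (g (f)) (r))) (r)))  →  (t (g (s (r) (r) (r))) (t (m (t (g (f)) (r))) (r)))
2. (t (g (s (r) (r) (r))) (t (m (t (g (f)) (r))) (r)))  →  (t (g (s (r) (r) (r))) (m (t (g (f)) (r))))
3. (t (g (s (r) (r) (r))) (m (t (g (f)) (r))))  →  (t (g (s (r) (r) (r))) (m (g (f))))
normal form: (t (g (s (r) (r) (r))) (m (g (f))))


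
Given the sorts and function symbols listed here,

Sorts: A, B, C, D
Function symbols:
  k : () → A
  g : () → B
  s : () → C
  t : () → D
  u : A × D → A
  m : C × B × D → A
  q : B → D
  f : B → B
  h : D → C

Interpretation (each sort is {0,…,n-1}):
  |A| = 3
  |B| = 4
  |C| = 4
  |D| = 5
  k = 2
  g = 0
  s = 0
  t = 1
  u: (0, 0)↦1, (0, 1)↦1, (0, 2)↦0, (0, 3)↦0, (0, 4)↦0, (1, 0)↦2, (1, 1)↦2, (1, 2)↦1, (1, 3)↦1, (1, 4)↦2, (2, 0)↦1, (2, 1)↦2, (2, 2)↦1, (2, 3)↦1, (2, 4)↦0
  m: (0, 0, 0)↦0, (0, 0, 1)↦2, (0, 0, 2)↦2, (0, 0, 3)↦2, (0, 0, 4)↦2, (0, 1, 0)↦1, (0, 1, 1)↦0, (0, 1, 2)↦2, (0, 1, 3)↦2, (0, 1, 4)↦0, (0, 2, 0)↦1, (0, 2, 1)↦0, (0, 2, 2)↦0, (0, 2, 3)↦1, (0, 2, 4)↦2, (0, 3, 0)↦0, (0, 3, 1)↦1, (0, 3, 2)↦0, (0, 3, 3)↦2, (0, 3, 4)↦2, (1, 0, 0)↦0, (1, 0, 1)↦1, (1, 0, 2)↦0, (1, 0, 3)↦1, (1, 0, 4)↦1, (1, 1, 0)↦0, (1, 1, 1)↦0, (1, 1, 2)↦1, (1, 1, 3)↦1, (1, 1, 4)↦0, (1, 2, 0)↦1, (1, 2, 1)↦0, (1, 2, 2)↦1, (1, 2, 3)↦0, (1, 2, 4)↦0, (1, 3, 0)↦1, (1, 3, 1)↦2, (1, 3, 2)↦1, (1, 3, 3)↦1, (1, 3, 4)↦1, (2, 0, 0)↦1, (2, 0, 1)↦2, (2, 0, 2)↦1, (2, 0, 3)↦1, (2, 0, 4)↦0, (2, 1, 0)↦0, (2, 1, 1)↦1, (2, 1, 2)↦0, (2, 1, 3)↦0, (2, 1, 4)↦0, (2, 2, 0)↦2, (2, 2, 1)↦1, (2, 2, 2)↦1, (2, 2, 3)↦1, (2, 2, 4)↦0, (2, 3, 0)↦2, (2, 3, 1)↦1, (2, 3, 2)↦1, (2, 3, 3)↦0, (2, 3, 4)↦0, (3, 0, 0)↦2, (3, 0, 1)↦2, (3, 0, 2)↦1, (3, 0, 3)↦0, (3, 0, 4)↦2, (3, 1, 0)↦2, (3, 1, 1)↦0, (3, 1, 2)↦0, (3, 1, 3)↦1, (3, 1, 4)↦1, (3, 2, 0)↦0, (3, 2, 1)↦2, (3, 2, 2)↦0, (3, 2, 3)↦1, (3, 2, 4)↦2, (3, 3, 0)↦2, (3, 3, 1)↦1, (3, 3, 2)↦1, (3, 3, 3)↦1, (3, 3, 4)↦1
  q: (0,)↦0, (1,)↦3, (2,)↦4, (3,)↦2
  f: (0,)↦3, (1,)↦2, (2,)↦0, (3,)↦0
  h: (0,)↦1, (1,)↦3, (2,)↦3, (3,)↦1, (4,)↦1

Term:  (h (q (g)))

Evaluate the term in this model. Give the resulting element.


  g = 0
  (q (g)) = q(0,) = 0
  (h (q (g))) = h(0,) = 1

value = 1


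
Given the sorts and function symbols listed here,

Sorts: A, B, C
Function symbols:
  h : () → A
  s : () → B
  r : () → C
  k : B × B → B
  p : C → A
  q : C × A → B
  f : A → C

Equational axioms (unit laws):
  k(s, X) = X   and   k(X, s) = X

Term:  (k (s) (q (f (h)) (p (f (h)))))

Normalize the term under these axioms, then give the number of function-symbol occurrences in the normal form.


1. (k (s) (q (f (h)) (p (f (h)))))  →  (q (f (h)) (p (f (h))))
normal form: (q (f (h)) (p (f (h))))

size = 6


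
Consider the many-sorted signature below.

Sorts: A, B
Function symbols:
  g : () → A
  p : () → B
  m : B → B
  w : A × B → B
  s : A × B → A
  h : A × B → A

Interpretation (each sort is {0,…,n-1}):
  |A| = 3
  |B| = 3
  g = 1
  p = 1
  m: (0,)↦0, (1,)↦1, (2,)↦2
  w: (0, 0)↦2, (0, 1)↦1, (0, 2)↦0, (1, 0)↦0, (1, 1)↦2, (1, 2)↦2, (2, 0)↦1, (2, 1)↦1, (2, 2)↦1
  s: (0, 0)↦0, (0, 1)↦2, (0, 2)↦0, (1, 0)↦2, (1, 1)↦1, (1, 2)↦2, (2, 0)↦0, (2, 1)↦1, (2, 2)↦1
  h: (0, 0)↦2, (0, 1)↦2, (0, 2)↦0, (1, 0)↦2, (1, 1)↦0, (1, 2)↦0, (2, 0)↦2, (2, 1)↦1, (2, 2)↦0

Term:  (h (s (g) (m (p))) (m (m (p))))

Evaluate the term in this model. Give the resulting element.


  g = 1
  p = 1
  (m (p)) = m(1,) = 1
  (s (g) (m (p))) = s(1, 1) = 1
  p = 1
  (m (p)) = m(1,) = 1
  (m (m (p))) = m(1,) = 1
  (h (s (g) (m (p))) (m (m (p)))) = h(1, 1) = 0

value = 0


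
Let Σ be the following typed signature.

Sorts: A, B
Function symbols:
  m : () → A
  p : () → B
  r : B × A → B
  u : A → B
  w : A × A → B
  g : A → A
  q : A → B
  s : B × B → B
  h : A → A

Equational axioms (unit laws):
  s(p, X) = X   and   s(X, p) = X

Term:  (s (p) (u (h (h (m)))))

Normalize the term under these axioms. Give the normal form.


normal form = (u (h (h (m))))

1. (s (p) (u (h (h (m)))))  →  (u (h (h (m))))


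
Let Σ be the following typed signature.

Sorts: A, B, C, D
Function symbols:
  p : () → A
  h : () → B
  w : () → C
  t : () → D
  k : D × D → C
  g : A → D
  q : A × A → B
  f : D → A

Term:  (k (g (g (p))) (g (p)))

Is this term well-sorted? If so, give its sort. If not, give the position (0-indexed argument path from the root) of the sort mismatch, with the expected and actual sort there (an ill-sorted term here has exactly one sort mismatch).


ill-sorted at position [0, 0]: expected A, got D

      (p) : A
    (g (p)) : D
  (g (g (p))) : ✗ arg 0 at [0, 0] has sort D, expected A
    (p) : A
  (g (p)) : D


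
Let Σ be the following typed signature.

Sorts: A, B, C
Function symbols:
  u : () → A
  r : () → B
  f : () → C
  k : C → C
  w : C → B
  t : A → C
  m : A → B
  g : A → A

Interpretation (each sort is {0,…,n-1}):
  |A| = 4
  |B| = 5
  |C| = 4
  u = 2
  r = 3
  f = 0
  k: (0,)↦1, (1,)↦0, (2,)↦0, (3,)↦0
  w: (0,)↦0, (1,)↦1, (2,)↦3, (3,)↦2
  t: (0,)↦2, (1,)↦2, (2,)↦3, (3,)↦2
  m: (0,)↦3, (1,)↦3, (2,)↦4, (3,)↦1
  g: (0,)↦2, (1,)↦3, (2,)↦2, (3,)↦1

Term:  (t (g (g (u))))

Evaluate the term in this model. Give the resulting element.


value = 3

  u = 2
  (g (u)) = g(2,) = 2
  (g (g (u))) = g(2,) = 2
  (t (g (g (u)))) = t(2,) = 3


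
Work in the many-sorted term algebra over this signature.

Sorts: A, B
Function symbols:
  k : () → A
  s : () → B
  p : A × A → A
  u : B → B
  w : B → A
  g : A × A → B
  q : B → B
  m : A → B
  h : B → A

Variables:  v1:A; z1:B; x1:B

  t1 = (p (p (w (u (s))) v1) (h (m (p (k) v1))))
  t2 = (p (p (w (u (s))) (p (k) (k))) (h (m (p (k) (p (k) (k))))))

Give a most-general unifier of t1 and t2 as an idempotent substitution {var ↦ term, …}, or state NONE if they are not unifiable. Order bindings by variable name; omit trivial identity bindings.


{v1 ↦ (p (k) (k))}


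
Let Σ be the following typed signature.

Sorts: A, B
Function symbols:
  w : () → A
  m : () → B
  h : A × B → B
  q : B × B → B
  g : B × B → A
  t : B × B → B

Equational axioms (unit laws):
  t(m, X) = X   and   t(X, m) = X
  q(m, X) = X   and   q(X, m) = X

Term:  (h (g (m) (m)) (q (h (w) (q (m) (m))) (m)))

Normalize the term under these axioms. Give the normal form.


normal form = (h (g (m) (m)) (h (w) (m)))

1. (h (g (m) (m)) (q (h (w) (q (m) (m))) (m)))  →  (h (g (m) (m)) (h (w) (q (m) (m))))
2. (h (g (m) (m)) (h (w) (q (m) (m))))  →  (h (g (m) (m)) (h (w) (m)))


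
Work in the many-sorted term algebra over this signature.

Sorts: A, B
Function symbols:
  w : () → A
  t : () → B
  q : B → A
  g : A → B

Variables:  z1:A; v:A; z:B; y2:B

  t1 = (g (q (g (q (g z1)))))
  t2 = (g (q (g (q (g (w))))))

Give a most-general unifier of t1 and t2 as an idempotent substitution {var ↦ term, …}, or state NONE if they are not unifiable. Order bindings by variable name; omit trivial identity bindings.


{z1 ↦ (w)}


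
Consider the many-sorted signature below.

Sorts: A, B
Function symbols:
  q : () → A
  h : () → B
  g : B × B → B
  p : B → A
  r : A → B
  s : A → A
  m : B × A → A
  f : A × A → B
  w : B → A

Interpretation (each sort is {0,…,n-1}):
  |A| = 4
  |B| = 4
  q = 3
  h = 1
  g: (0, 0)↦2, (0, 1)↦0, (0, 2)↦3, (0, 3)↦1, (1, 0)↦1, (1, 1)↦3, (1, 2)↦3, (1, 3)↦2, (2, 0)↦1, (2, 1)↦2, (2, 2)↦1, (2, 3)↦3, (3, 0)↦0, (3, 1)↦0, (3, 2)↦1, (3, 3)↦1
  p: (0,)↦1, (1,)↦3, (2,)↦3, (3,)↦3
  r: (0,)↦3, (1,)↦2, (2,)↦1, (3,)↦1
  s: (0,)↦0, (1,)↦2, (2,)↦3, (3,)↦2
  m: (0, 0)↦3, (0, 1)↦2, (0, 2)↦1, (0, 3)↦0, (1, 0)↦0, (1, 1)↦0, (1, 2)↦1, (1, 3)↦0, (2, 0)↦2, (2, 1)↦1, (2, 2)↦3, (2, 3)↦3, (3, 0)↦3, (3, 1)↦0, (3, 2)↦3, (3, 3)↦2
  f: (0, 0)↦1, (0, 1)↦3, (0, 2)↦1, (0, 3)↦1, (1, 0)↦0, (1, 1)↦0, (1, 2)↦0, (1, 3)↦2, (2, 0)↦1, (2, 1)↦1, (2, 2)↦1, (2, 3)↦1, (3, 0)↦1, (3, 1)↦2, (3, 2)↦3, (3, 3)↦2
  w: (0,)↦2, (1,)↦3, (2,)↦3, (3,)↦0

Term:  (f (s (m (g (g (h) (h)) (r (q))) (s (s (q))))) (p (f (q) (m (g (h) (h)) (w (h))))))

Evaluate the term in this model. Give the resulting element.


value = 1

  h = 1
  h = 1
  (g (h) (h)) = g(1, 1) = 3
  q = 3
  (r (q)) = r(3,) = 1
  (g (g (h) (h)) (r (q))) = g(3, 1) = 0
  q = 3
  (s (q)) = s(3,) = 2
  (s (s (q))) = s(2,) = 3
  (m (g (g (h) (h)) (r (q))) (s (s (q)))) = m(0, 3) = 0
  (s (m (g (g (h) (h)) (r (q))) (s (s (q))))) = s(0,) = 0
  q = 3
  h = 1
  h = 1
  (g (h) (h)) = g(1, 1) = 3
  h = 1
  (w (h)) = w(1,) = 3
  (m (g (h) (h)) (w (h))) = m(3, 3) = 2
  (f (q) (m (g (h) (h)) (w (h)))) = f(3, 2) = 3
  (p (f (q) (m (g (h) (h)) (w (h))))) = p(3,) = 3
  (f (s (m (g (g (h) (h)) (r (q))) (s (s (q))))) (p (f (q) (m (g (h) (h)) (w (h)))))) = f(0, 3) = 1


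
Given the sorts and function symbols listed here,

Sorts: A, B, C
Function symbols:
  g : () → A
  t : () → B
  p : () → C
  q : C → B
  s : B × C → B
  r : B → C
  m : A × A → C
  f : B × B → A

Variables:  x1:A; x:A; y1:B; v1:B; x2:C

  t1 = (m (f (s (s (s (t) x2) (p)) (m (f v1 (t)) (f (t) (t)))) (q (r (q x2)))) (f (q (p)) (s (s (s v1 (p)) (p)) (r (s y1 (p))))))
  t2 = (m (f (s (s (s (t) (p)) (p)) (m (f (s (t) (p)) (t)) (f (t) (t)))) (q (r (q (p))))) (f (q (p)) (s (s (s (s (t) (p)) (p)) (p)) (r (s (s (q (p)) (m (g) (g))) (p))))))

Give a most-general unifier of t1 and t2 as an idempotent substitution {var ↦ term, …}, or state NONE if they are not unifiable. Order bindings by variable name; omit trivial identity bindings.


{v1 ↦ (s (t) (p)), x2 ↦ (p), y1 ↦ (s (q (p)) (m (g) (g)))}


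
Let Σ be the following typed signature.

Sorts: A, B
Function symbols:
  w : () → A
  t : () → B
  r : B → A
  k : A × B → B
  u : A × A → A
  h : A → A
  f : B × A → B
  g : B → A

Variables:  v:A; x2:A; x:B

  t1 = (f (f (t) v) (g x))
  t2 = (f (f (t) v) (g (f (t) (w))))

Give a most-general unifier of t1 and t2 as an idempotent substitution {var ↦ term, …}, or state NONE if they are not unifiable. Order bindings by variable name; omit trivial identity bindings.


{x ↦ (f (t) (w))}


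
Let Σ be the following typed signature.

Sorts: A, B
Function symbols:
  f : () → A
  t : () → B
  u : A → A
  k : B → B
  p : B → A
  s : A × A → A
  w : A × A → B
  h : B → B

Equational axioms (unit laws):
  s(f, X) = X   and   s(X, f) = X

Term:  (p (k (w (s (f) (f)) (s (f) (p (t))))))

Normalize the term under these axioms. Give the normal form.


1. (p (k (w (s (f) (f)) (s (f) (p (t))))))  →  (p (k (w (f) (s (f) (p (t))))))
2. (p (k (w (f) (s (f) (p (t))))))  →  (p (k (w (f) (p (t)))))

normal form = (p (k (w (f) (p (t)))))


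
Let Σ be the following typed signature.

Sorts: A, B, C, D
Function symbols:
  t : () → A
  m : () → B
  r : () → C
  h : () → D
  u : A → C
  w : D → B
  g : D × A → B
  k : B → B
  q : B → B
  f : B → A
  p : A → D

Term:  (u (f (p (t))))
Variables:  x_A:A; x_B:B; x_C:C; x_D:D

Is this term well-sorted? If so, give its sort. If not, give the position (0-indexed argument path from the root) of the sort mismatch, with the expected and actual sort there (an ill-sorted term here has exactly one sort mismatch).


      (t) : A
    (p (t)) : D
  (f (p (t))) : ✗ arg 0 at [0, 0] has sort D, expected B

ill-sorted at position [0, 0]: expected B, got D


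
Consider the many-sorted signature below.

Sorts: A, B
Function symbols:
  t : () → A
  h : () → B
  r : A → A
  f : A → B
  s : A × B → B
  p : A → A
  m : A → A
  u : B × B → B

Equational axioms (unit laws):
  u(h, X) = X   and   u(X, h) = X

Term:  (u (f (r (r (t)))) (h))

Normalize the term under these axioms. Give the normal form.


normal form = (f (r (r (t))))

1. (u (f (r (r (t)))) (h))  →  (f (r (r (t))))


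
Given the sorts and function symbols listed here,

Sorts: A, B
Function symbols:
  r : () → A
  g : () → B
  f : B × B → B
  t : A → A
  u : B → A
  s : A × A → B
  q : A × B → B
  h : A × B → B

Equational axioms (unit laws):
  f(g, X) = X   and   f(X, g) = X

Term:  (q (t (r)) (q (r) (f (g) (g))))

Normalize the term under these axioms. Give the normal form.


normal form = (q (t (r)) (q (r) (g)))

1. (q (t (r)) (q (r) (f (g) (g))))  →  (q (t (r)) (q (r) (g)))


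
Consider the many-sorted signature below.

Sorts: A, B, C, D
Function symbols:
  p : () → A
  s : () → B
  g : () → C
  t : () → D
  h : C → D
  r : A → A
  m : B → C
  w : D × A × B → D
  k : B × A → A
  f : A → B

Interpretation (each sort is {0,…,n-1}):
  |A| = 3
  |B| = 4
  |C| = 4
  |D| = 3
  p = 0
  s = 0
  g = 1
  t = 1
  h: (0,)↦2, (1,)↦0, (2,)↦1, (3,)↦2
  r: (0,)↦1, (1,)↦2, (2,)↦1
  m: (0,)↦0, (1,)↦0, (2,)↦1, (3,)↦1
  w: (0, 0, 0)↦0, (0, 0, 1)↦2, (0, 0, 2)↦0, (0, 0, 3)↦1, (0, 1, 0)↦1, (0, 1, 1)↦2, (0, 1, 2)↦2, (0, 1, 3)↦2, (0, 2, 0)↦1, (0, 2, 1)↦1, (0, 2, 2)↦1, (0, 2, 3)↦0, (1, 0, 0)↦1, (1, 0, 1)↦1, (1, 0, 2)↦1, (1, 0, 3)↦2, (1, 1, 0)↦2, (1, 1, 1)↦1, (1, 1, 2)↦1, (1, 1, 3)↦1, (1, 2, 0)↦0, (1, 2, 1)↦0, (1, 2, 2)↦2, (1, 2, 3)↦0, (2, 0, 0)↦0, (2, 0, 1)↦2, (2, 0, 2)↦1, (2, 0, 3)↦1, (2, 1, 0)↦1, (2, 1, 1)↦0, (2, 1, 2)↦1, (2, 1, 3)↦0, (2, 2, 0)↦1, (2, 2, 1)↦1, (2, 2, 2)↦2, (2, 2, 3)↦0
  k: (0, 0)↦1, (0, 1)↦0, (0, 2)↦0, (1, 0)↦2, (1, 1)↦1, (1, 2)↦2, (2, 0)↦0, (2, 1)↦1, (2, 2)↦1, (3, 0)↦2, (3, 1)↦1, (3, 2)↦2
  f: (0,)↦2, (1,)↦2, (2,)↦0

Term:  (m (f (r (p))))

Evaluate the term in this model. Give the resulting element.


  p = 0
  (r (p)) = r(0,) = 1
  (f (r (p))) = f(1,) = 2
  (m (f (r (p)))) = m(2,) = 1

value = 1


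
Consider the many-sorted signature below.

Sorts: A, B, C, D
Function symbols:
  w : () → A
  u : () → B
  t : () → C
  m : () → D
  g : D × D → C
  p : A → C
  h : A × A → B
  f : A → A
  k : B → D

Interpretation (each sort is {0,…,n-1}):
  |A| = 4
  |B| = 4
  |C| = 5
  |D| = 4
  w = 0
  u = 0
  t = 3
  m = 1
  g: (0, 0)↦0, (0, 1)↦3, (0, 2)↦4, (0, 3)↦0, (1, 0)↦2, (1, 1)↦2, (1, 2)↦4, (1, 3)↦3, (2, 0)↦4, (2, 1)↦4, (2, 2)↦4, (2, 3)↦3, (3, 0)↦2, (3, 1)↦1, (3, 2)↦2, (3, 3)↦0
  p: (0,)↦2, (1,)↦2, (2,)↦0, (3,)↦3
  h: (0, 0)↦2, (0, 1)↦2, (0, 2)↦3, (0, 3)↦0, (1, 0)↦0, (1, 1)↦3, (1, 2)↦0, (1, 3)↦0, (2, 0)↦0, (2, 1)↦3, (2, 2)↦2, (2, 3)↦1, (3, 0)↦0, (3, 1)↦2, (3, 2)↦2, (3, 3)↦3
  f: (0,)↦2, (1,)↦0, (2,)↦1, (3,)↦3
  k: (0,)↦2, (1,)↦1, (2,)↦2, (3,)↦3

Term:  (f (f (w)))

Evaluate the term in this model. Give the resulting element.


value = 1

  w = 0
  (f (w)) = f(0,) = 2
  (f (f (w))) = f(2,) = 1


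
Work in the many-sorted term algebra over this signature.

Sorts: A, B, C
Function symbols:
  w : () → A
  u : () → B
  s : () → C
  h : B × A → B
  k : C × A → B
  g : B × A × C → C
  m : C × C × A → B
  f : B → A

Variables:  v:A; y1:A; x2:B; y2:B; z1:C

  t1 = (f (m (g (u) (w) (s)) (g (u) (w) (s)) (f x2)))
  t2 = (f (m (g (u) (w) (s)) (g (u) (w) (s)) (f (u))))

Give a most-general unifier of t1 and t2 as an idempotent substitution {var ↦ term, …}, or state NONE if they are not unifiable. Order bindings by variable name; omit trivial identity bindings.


{x2 ↦ (u)}


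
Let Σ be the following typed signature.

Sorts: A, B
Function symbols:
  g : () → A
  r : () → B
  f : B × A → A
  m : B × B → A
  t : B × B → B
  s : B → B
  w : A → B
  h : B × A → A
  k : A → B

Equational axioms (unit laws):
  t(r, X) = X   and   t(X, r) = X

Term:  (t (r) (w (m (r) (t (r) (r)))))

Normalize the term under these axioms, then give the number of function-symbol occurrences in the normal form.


1. (t (r) (w (m (r) (t (r) (r)))))  →  (w (m (r) (t (r) (r))))
2. (w (m (r) (t (r) (r))))  →  (w (m (r) (r)))
normal form: (w (m (r) (r)))

size = 4


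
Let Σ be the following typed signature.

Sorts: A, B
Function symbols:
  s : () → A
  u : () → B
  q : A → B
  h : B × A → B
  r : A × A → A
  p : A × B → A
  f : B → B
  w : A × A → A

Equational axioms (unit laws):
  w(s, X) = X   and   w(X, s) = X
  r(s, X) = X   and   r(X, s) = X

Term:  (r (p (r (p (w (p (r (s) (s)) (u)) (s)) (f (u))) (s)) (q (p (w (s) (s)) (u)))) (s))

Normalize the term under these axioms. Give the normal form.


normal form = (p (p (p (s) (u)) (f (u))) (q (p (s) (u))))

1. (r (p (r (p (w (p (r (s) (s)) (u)) (s)) (f (u))) (s)) (q (p (w (s) (s)) (u)))) (s))  →  (p (r (p (w (p (r (s) (s)) (u)) (s)) (f (u))) (s)) (q (p (w (s) (s)) (u))))
2. (p (r (p (w (p (r (s) (s)) (u)) (s)) (f (u))) (s)) (q (p (w (s) (s)) (u))))  →  (p (p (w (p (r (s) (s)) (u)) (s)) (f (u))) (q (p (w (s) (s)) (u))))
3. (p (p (w (p (r (s) (s)) (u)) (s)) (f (u))) (q (p (w (s) (s)) (u))))  →  (p (p (p (r (s) (s)) (u)) (f (u))) (q (p (w (s) (s)) (u))))
4. (p (p (p (r (s) (s)) (u)) (f (u))) (q (p (w (s) (s)) (u))))  →  (p (p (p (s) (u)) (f (u))) (q (p (w (s) (s)) (u))))
5. (p (p (p (s) (u)) (f (u))) (q (p (w (s) (s)) (u))))  →  (p (p (p (s) (u)) (f (u))) (q (p (s) (u))))


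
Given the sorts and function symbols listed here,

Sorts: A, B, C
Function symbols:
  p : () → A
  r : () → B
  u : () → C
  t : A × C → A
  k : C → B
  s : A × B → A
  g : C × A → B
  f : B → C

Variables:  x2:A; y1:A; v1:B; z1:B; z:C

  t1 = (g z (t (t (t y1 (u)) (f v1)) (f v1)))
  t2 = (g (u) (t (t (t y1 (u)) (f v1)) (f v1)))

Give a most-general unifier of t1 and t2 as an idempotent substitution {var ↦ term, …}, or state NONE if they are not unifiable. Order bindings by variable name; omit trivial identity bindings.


{z ↦ (u)}


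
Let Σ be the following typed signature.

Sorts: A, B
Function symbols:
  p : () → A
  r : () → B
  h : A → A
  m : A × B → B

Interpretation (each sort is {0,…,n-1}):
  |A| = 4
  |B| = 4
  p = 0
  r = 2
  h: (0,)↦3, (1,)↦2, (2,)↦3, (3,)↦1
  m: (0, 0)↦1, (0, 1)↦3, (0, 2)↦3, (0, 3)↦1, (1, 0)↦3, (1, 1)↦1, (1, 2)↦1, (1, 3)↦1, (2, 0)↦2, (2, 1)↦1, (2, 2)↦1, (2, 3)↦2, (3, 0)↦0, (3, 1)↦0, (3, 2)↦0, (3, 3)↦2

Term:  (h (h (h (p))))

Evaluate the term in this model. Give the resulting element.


value = 2

  p = 0
  (h (p)) = h(0,) = 3
  (h (h (p))) = h(3,) = 1
  (h (h (h (p)))) = h(1,) = 2


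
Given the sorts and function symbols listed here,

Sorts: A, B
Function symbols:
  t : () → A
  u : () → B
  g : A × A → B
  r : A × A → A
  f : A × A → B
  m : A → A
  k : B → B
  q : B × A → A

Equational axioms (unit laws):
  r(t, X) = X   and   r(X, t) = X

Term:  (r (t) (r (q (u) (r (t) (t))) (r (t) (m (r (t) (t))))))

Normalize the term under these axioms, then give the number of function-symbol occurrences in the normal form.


1. (r (t) (r (q (u) (r (t) (t))) (r (t) (m (r (t) (t))))))  →  (r (q (u) (r (t) (t))) (r (t) (m (r (t) (t)))))
2. (r (q (u) (r (t) (t))) (r (t) (m (r (t) (t)))))  →  (r (q (u) (t)) (r (t) (m (r (t) (t)))))
3. (r (q (u) (t)) (r (t) (m (r (t) (t)))))  →  (r (q (u) (t)) (m (r (t) (t))))
4. (r (q (u) (t)) (m (r (t) (t))))  →  (r (q (u) (t)) (m (t)))
normal form: (r (q (u) (t)) (m (t)))

size = 6


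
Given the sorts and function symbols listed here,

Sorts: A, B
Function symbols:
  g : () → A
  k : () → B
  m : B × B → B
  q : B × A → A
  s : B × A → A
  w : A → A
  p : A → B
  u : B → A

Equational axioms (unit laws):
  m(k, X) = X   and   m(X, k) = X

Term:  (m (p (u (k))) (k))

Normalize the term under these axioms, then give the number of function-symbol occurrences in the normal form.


1. (m (p (u (k))) (k))  →  (p (u (k)))
normal form: (p (u (k)))

size = 3


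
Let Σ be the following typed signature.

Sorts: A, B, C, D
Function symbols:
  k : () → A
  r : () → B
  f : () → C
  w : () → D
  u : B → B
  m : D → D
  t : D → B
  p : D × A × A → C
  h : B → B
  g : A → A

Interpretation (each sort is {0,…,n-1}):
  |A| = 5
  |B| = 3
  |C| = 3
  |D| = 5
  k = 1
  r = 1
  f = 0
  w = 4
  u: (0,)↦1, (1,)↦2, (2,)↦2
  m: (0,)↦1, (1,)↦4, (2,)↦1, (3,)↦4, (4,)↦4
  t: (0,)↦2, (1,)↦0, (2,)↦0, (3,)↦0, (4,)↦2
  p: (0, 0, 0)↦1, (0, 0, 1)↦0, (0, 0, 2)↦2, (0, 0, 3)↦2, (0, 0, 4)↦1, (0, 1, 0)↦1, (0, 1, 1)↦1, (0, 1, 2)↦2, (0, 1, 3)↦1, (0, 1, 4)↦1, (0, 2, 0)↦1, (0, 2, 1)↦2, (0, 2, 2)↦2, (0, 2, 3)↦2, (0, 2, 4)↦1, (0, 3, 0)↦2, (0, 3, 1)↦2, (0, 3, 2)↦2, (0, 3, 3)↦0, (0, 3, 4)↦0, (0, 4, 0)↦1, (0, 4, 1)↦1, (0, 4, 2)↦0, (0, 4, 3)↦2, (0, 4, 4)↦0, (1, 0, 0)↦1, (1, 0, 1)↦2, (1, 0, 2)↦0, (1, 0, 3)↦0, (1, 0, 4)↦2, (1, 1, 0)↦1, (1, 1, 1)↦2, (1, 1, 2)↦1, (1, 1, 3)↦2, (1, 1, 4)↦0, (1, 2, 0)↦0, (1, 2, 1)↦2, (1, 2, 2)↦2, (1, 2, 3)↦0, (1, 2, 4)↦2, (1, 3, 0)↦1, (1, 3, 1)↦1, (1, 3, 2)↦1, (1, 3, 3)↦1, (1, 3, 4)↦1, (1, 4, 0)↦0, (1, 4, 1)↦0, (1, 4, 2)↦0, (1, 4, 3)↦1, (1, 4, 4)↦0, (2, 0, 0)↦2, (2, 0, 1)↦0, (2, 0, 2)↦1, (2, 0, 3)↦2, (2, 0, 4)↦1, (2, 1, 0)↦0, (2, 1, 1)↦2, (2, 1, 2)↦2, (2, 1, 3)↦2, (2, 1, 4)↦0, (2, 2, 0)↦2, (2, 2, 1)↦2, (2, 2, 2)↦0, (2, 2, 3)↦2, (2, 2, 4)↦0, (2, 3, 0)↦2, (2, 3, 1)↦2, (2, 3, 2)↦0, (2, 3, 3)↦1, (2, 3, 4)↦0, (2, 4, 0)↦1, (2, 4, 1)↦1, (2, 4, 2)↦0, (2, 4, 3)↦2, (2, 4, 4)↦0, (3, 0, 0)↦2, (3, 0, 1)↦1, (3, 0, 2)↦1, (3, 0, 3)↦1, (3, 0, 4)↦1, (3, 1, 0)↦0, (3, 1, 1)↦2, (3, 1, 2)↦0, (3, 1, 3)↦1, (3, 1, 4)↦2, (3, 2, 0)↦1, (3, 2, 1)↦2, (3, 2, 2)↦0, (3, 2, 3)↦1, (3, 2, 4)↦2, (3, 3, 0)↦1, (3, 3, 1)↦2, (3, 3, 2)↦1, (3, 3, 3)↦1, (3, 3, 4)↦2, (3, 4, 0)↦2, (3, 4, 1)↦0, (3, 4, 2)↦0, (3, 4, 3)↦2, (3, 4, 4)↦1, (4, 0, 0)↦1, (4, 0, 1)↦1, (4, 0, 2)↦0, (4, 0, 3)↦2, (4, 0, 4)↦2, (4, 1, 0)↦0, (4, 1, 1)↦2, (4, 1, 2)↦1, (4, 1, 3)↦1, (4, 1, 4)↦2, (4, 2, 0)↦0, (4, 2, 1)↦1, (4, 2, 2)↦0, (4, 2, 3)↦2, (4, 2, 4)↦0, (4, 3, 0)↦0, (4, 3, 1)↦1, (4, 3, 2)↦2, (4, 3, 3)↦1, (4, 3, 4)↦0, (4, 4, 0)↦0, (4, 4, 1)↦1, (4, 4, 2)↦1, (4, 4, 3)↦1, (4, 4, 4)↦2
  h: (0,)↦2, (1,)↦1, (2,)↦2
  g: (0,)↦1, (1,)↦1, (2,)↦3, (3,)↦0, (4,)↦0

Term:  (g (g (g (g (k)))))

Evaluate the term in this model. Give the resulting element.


  k = 1
  (g (k)) = g(1,) = 1
  (g (g (k))) = g(1,) = 1
  (g (g (g (k)))) = g(1,) = 1
  (g (g (g (g (k))))) = g(1,) = 1

value = 1


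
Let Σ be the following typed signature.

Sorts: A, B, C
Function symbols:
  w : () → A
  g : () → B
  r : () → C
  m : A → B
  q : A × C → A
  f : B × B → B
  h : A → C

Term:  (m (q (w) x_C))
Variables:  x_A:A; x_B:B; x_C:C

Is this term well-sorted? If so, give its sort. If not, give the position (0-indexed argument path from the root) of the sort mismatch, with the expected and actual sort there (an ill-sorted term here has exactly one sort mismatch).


well-sorted; sort = B

    (w) : A
    x_C : C
  (q (w) x_C) : A
(m (q (w) x_C)) : B


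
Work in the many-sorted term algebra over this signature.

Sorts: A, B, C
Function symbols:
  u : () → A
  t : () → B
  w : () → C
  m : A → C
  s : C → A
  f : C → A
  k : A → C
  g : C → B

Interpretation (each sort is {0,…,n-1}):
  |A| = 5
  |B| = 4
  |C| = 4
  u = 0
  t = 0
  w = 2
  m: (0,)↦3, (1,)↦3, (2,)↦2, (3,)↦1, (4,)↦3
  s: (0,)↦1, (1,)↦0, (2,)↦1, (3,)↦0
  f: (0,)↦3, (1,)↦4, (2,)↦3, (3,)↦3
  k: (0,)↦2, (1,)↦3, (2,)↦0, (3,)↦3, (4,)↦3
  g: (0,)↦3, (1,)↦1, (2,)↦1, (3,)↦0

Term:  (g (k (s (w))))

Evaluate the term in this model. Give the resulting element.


  w = 2
  (s (w)) = s(2,) = 1
  (k (s (w))) = k(1,) = 3
  (g (k (s (w)))) = g(3,) = 0

value = 0


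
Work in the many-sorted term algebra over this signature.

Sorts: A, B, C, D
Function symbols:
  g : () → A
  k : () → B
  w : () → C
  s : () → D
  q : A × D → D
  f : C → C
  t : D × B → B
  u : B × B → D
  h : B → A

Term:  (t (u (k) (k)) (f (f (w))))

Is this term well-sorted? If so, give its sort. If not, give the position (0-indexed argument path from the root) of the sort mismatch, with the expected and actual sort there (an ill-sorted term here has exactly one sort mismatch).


    (k) : B
    (k) : B
  (u (k) (k)) : D
      (w) : C
    (f (w)) : C
  (f (f (w))) : C
(t (u (k) (k)) (f (f (w)))) : ✗ arg 1 at [1] has sort C, expected B

ill-sorted at position [1]: expected B, got C


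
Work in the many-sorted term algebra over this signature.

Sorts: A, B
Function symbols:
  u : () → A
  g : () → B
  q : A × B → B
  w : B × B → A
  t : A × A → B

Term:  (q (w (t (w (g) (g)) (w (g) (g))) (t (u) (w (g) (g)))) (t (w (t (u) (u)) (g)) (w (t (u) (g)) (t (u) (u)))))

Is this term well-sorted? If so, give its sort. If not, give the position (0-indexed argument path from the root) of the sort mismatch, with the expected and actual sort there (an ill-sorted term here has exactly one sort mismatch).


ill-sorted at position [1, 1, 0, 1]: expected A, got B

        (g) : B
        (g) : B
      (w (g) (g)) : A
        (g) : B
        (g) : B
      (w (g) (g)) : A
    (t (w (g) (g)) (w (g) (g))) : B
      (u) : A
        (g) : B
        (g) : B
      (w (g) (g)) : A
    (t (u) (w (g) (g))) : B
  (w (t (w (g) (g)) (w (g) (g))) (t (u) (w (g) (g)))) : A
        (u) : A
        (u) : A
      (t (u) (u)) : B
      (g) : B
    (w (t (u) (u)) (g)) : A
        (u) : A
        (g) : B
      (t (u) (g)) : ✗ arg 1 at [1, 1, 0, 1] has sort B, expected A
        (u) : A
        (u) : A
      (t (u) (u)) : B


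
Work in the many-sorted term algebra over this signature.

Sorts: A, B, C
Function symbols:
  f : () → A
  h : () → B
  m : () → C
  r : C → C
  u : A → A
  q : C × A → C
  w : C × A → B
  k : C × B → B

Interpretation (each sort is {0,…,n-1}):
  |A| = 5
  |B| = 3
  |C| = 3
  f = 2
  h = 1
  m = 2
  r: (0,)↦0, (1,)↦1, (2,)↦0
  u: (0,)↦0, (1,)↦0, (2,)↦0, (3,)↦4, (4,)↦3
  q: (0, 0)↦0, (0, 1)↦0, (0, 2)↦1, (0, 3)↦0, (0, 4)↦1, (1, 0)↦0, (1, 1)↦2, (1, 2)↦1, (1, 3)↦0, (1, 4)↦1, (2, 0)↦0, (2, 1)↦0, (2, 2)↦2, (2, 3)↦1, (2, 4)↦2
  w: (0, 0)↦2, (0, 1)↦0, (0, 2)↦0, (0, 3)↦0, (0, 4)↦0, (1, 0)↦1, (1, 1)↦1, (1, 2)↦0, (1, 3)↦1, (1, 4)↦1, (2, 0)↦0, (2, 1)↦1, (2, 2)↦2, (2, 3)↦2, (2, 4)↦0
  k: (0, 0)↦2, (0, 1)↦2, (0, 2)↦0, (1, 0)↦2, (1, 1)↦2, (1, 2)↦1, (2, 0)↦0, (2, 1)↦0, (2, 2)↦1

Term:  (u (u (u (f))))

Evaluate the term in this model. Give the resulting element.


value = 0

  f = 2
  (u (f)) = u(2,) = 0
  (u (u (f))) = u(0,) = 0
  (u (u (u (f)))) = u(0,) = 0
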